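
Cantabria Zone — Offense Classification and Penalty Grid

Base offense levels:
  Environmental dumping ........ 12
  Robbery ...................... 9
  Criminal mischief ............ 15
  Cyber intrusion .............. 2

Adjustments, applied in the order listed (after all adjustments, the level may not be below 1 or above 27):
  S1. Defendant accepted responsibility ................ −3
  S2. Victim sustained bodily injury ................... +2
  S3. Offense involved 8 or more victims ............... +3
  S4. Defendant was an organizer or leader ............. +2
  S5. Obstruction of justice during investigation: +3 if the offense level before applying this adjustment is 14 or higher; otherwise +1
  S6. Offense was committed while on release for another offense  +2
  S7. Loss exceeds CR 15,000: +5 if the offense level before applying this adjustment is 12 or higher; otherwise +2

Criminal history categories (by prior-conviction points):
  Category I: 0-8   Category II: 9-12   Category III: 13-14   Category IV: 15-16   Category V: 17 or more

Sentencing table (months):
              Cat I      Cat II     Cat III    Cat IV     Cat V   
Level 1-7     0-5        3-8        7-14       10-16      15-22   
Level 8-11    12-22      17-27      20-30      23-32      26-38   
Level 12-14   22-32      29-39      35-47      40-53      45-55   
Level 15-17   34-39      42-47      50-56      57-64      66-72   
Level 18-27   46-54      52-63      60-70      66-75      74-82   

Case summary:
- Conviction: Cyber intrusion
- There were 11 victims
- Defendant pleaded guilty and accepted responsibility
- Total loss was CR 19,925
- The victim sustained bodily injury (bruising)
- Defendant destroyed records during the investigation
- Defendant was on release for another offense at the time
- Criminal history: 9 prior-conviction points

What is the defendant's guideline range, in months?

Base offense level for cyber intrusion: 2.
S1 applies: 2 − 3 = -1.
S2 applies: -1 + 2 = 1.
S3 applies: 1 + 3 = 4.
S4 does not apply.
S5 applies (level before this adjustment is 4 < 14, so +1): 4 + 1 = 5.
S6 applies: 5 + 2 = 7.
S7 applies (level before this adjustment is 7 < 12, so +2): 7 + 2 = 9.
Final offense level: 9.
Criminal history: 9 prior points → Category II (9-12).
Level 9 falls in the 8-11 band.
Grid: Level 8-11 × Category II = 17-27 months.

17-27 months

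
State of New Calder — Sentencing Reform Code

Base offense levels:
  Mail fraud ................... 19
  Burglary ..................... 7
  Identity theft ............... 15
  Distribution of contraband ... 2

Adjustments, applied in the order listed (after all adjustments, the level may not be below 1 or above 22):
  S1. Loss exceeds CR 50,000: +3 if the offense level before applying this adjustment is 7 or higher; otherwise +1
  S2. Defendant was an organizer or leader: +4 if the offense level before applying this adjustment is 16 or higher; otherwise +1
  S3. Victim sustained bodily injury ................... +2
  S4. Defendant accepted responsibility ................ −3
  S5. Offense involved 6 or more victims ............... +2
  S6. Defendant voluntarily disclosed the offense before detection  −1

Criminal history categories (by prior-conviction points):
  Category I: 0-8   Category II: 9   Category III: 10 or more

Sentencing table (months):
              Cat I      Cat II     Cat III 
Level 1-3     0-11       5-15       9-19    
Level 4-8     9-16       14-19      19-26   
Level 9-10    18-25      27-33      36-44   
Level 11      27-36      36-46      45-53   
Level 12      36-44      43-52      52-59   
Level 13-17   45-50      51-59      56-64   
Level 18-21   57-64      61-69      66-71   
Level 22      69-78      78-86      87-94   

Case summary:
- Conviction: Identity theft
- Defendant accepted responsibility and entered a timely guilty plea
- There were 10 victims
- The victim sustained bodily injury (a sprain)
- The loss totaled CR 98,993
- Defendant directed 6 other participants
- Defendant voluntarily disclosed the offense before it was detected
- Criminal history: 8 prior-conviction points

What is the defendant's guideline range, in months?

69-78 months

Base offense level for identity theft: 15.
S1 applies (level before this adjustment is 15 ≥ 7, so +3): 15 + 3 = 18.
S2 applies (level before this adjustment is 18 ≥ 16, so +4): 18 + 4 = 22.
S3 applies: 22 + 2 = 24.
S4 applies: 24 − 3 = 21.
S5 applies: 21 + 2 = 23.
S6 applies: 23 − 1 = 22.
Final offense level: 22.
Criminal history: 8 prior points → Category I (0-8).
Level 22 falls in the 22 band.
Grid: Level 22 × Category I = 69-78 months.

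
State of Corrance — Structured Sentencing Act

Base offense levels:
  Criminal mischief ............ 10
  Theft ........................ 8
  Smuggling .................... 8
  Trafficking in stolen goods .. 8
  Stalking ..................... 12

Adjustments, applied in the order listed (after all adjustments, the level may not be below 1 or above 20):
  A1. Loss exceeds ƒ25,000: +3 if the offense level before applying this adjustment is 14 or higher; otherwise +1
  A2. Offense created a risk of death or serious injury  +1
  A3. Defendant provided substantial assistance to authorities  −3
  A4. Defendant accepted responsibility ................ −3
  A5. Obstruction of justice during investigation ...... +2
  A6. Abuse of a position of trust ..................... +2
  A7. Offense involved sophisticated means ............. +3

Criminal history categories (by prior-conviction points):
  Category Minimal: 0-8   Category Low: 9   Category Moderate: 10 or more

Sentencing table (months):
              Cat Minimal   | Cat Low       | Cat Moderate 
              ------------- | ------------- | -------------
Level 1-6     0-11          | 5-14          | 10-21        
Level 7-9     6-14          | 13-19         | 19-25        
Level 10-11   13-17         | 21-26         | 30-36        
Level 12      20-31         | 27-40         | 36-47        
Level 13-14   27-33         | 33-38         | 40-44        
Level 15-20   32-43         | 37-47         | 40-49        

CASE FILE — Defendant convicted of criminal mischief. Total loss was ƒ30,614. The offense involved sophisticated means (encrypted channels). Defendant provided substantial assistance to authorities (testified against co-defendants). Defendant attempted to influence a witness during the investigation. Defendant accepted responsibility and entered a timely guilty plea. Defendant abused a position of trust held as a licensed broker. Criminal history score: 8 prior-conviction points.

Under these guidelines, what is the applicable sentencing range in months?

20-31 months

Base offense level for criminal mischief: 10.
A1 applies (level before this adjustment is 10 < 14, so +1): 10 + 1 = 11.
A2 does not apply.
A3 applies: 11 − 3 = 8.
A4 applies: 8 − 3 = 5.
A5 applies: 5 + 2 = 7.
A6 applies: 7 + 2 = 9.
A7 applies: 9 + 3 = 12.
Final offense level: 12.
Criminal history: 8 prior points → Category Minimal (0-8).
Level 12 falls in the 12 band.
Grid: Level 12 × Category Minimal = 20-31 months.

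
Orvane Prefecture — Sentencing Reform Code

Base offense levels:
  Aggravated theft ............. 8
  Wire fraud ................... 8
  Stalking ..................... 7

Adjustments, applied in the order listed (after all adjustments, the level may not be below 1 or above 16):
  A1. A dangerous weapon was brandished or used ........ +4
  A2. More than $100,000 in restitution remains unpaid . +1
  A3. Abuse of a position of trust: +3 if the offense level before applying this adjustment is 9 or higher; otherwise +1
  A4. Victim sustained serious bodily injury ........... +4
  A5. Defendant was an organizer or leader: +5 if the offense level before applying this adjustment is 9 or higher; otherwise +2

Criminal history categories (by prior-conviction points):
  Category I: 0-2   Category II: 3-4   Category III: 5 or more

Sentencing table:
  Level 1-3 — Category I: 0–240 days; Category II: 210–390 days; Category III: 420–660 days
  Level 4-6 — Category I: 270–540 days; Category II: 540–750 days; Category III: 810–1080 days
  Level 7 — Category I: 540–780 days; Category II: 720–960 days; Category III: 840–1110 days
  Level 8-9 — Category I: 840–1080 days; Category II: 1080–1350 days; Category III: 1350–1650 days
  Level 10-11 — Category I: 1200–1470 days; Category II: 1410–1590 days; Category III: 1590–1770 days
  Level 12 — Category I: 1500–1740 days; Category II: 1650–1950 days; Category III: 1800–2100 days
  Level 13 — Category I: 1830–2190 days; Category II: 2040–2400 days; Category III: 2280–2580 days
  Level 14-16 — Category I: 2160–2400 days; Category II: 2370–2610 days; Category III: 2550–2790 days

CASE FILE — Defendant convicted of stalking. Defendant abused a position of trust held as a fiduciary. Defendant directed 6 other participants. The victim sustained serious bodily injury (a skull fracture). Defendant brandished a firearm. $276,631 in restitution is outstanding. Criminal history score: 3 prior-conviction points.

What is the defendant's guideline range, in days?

2370-2610 days

Base offense level for stalking: 7.
A1 applies: 7 + 4 = 11.
A2 applies: 11 + 1 = 12.
A3 applies (level before this adjustment is 12 ≥ 9, so +3): 12 + 3 = 15.
A4 applies: 15 + 4 = 19.
A5 applies (level before this adjustment is 19 ≥ 9, so +5): 19 + 5 = 24.
Level 24 exceeds the maximum of 16; capped at 16.
Final offense level: 16.
Criminal history: 3 prior points → Category II (3-4).
Level 16 falls in the 14-16 band.
Grid: Level 14-16 × Category II = 2370-2610 days.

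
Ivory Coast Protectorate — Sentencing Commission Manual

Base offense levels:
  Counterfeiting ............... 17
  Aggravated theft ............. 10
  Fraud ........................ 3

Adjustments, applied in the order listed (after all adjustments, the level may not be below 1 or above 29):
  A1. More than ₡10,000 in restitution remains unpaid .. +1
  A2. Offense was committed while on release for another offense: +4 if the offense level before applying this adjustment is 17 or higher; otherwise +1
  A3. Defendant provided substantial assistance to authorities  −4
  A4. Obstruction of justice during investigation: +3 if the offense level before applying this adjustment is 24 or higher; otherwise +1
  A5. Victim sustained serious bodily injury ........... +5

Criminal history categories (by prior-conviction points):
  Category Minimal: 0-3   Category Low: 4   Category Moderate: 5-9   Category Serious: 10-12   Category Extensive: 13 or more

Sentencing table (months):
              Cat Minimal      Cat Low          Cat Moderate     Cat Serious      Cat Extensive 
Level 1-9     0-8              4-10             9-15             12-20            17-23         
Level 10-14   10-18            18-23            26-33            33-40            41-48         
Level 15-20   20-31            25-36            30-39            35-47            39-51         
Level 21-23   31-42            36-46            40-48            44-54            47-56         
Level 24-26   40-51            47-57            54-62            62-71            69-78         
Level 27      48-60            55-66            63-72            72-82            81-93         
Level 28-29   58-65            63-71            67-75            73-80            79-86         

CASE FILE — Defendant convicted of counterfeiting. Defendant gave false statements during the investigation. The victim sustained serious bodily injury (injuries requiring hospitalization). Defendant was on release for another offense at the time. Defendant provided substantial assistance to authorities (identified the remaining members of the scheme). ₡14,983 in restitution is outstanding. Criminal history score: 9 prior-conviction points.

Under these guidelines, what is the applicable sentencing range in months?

Base offense level for counterfeiting: 17.
A1 applies: 17 + 1 = 18.
A2 applies (level before this adjustment is 18 ≥ 17, so +4): 18 + 4 = 22.
A3 applies: 22 − 4 = 18.
A4 applies (level before this adjustment is 18 < 24, so +1): 18 + 1 = 19.
A5 applies: 19 + 5 = 24.
Final offense level: 24.
Criminal history: 9 prior points → Category Moderate (5-9).
Level 24 falls in the 24-26 band.
Grid: Level 24-26 × Category Moderate = 54-62 months.

54-62 months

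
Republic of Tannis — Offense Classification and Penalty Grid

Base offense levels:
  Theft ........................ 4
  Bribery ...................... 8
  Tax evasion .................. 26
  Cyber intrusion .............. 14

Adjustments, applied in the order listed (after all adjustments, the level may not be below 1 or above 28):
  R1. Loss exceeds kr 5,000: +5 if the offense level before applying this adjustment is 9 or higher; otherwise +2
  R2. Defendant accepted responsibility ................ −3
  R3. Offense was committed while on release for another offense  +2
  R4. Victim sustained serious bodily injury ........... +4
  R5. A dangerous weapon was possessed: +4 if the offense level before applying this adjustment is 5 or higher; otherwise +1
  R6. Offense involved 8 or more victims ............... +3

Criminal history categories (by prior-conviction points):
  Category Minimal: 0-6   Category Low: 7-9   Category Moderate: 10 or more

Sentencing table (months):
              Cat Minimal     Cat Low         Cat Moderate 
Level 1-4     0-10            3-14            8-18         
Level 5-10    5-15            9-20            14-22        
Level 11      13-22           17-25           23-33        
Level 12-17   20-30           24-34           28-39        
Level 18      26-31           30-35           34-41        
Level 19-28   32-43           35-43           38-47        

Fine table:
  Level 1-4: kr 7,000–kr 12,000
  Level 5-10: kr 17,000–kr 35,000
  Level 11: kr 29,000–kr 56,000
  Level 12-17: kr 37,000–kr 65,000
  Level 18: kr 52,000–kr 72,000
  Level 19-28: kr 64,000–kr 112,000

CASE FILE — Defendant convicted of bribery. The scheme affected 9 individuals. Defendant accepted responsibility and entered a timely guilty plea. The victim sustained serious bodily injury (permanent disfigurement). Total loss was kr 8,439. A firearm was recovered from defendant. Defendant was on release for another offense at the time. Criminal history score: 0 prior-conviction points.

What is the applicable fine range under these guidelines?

kr 64,000–kr 112,000

Base offense level for bribery: 8.
R1 applies (level before this adjustment is 8 < 9, so +2): 8 + 2 = 10.
R2 applies: 10 − 3 = 7.
R3 applies: 7 + 2 = 9.
R4 applies: 9 + 4 = 13.
R5 applies (level before this adjustment is 13 ≥ 5, so +4): 13 + 4 = 17.
R6 applies: 17 + 3 = 20.
Final offense level: 20.
Level 20 falls in the 19-28 band.
Fine table: Level 19-28 → kr 64,000–kr 112,000.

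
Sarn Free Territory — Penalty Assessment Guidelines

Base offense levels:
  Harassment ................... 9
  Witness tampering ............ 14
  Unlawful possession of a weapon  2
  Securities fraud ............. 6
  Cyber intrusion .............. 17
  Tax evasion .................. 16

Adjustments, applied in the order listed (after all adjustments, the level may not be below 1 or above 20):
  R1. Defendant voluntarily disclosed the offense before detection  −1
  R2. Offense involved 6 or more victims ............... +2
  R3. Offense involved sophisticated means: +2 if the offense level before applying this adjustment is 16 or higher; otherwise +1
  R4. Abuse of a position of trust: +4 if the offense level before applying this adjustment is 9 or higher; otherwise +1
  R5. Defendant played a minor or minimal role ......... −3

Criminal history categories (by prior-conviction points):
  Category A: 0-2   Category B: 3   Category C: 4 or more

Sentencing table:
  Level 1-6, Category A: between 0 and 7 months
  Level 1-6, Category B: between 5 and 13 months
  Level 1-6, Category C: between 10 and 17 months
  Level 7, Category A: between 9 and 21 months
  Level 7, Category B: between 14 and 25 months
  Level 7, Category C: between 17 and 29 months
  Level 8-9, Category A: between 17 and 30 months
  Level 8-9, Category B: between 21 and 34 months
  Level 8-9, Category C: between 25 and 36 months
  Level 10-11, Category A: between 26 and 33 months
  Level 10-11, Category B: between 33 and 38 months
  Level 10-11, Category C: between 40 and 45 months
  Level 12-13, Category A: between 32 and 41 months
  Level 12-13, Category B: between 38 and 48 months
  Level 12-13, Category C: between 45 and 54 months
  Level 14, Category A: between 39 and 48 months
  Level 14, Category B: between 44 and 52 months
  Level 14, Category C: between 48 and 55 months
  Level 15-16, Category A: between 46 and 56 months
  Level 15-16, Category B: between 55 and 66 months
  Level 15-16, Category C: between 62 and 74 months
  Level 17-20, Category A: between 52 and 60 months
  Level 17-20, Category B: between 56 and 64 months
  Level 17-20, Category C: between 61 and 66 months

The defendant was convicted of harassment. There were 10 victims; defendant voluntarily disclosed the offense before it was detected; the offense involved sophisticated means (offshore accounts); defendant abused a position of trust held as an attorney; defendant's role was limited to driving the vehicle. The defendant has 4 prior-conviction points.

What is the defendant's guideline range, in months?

45-54 months

Base offense level for harassment: 9.
R1 applies: 9 − 1 = 8.
R2 applies: 8 + 2 = 10.
R3 applies (level before this adjustment is 10 < 16, so +1): 10 + 1 = 11.
R4 applies (level before this adjustment is 11 ≥ 9, so +4): 11 + 4 = 15.
R5 applies: 15 − 3 = 12.
Final offense level: 12.
Criminal history: 4 prior points → Category C (4+).
Level 12 falls in the 12-13 band.
Grid: Level 12-13 × Category C = 45-54 months.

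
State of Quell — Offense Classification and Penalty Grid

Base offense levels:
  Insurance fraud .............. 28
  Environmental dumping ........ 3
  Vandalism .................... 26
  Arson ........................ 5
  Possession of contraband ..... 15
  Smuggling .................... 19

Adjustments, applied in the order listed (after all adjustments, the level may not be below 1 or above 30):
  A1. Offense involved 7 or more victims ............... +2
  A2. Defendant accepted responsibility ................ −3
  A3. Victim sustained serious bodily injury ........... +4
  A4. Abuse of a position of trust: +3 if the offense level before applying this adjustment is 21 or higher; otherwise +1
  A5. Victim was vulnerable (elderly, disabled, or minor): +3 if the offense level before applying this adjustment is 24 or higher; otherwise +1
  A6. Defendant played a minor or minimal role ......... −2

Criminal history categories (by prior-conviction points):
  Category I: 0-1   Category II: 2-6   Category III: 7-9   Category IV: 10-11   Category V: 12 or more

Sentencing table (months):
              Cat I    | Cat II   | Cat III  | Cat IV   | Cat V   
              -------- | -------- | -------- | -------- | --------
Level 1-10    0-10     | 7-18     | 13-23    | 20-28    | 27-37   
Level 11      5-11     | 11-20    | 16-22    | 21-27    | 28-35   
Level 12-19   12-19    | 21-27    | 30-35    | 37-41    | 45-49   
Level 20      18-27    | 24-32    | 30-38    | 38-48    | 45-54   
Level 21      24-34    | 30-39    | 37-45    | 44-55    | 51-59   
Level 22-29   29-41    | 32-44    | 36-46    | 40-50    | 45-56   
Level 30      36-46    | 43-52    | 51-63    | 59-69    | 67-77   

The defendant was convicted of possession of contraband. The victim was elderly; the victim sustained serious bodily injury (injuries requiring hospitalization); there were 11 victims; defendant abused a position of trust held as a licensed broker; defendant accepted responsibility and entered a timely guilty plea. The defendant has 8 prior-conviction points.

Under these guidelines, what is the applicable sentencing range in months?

30-38 months

Base offense level for possession of contraband: 15.
A1 applies: 15 + 2 = 17.
A2 applies: 17 − 3 = 14.
A3 applies: 14 + 4 = 18.
A4 applies (level before this adjustment is 18 < 21, so +1): 18 + 1 = 19.
A5 applies (level before this adjustment is 19 < 24, so +1): 19 + 1 = 20.
Final offense level: 20.
Criminal history: 8 prior points → Category III (7-9).
Level 20 falls in the 20 band.
Grid: Level 20 × Category III = 30-38 months.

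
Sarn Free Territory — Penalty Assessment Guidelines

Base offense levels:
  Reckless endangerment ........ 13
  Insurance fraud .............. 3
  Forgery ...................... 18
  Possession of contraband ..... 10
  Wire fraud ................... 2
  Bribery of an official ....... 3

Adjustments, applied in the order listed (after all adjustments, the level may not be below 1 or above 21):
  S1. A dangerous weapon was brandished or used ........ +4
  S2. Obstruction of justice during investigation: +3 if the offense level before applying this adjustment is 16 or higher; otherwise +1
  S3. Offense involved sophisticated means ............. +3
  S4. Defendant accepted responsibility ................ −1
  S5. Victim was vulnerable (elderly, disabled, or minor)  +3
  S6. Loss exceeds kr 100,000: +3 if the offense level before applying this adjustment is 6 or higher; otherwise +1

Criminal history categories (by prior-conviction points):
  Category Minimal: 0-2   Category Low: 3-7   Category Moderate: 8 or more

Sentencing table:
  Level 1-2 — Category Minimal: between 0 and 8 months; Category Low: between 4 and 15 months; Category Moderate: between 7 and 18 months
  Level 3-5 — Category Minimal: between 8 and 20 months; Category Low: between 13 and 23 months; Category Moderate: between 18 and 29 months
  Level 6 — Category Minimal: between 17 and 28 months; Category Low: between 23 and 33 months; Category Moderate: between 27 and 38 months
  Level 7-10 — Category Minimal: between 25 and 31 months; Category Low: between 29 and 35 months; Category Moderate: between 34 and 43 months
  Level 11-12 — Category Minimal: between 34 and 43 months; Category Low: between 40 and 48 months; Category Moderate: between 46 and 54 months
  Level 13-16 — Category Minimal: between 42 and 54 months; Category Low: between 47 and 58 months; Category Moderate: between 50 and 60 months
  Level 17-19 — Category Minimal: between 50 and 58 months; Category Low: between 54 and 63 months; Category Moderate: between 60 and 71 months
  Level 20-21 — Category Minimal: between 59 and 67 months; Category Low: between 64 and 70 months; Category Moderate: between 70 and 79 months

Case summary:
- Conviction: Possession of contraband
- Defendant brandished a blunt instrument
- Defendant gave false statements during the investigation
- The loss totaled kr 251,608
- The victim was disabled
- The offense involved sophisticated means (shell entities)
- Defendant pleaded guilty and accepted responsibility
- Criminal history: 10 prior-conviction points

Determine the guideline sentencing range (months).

Base offense level for possession of contraband: 10.
S1 applies: 10 + 4 = 14.
S2 applies (level before this adjustment is 14 < 16, so +1): 14 + 1 = 15.
S3 applies: 15 + 3 = 18.
S4 applies: 18 − 1 = 17.
S5 applies: 17 + 3 = 20.
S6 applies (level before this adjustment is 20 ≥ 6, so +3): 20 + 3 = 23.
Level 23 exceeds the maximum of 21; capped at 21.
Final offense level: 21.
Criminal history: 10 prior points → Category Moderate (8+).
Level 21 falls in the 20-21 band.
Grid: Level 20-21 × Category Moderate = 70-79 months.

70-79 months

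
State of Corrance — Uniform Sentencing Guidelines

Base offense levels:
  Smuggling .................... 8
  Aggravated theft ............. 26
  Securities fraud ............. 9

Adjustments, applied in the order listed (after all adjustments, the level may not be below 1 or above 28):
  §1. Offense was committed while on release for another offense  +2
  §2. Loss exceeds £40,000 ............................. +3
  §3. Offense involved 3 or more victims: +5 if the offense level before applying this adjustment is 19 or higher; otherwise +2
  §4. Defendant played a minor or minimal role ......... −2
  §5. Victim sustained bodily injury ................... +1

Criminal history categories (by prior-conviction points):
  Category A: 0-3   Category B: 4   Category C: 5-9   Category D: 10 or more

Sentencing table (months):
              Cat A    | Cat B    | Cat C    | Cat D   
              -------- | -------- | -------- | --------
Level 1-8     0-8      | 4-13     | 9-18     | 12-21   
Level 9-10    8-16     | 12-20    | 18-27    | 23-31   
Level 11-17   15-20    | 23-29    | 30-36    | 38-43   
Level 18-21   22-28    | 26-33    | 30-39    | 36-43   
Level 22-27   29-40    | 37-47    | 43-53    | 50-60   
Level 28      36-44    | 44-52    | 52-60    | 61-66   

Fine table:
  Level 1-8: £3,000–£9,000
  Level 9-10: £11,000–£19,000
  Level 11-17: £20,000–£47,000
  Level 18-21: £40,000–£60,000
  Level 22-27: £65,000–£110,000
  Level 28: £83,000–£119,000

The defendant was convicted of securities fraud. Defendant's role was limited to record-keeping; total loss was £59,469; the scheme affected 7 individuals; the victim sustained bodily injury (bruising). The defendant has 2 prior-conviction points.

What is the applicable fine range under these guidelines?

Base offense level for securities fraud: 9.
§2 applies: 9 + 3 = 12.
§3 applies (level before this adjustment is 12 < 19, so +2): 12 + 2 = 14.
§4 applies: 14 − 2 = 12.
§5 applies: 12 + 1 = 13.
Final offense level: 13.
Level 13 falls in the 11-17 band.
Fine table: Level 11-17 → £20,000–£47,000.

£20,000–£47,000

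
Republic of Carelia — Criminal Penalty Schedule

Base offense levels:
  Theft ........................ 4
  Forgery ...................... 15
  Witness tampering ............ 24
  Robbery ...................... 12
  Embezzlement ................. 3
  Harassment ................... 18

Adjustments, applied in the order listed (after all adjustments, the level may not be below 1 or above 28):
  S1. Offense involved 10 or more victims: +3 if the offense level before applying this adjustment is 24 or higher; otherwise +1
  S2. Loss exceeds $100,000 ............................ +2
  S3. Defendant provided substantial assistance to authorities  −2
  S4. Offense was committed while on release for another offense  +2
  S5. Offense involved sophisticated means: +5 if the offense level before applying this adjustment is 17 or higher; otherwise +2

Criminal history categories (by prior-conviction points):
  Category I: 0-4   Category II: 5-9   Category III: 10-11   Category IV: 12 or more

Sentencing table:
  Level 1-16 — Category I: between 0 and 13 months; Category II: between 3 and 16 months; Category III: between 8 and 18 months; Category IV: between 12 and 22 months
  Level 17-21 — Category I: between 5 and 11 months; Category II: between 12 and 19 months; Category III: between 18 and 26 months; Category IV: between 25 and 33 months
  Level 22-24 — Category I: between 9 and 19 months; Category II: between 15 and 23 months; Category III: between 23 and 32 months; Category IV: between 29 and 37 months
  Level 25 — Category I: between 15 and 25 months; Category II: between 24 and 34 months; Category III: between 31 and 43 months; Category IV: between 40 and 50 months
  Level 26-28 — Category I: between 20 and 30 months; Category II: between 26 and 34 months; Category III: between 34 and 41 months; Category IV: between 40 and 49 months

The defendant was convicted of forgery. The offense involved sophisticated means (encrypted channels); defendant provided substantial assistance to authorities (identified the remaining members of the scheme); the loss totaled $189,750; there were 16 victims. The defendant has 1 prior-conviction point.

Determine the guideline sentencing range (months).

Base offense level for forgery: 15.
S1 applies (level before this adjustment is 15 < 24, so +1): 15 + 1 = 16.
S2 applies: 16 + 2 = 18.
S3 applies: 18 − 2 = 16.
S5 applies (level before this adjustment is 16 < 17, so +2): 16 + 2 = 18.
Final offense level: 18.
Criminal history: 1 prior point → Category I (0-4).
Level 18 falls in the 17-21 band.
Grid: Level 17-21 × Category I = 5-11 months.

5-11 months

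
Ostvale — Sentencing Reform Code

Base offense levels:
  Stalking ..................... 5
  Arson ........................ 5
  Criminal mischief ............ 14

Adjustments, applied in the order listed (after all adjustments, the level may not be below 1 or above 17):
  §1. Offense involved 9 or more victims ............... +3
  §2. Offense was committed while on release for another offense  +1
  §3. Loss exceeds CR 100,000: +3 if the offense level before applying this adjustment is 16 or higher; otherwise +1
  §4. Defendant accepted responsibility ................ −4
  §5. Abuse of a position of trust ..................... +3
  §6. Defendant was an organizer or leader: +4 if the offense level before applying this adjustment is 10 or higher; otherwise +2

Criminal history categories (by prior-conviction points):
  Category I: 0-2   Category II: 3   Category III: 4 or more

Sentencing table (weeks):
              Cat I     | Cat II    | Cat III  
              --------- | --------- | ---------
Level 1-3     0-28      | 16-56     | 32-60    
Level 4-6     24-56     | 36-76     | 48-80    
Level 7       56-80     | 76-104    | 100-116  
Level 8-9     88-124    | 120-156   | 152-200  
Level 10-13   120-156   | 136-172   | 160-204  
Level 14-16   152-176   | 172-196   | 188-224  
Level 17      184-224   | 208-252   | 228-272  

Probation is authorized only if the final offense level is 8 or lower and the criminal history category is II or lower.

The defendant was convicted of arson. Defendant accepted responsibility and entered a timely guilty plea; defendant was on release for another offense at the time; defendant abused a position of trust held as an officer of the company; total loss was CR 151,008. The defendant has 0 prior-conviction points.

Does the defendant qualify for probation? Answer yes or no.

Base offense level for arson: 5.
§2 applies: 5 + 1 = 6.
§3 applies (level before this adjustment is 6 < 16, so +1): 6 + 1 = 7.
§4 applies: 7 − 4 = 3.
§5 applies: 3 + 3 = 6.
§6 does not apply.
Final offense level: 6.
Criminal history: 0 prior points → Category I (0-2).
Level 6 falls in the 4-6 band.
Grid: Level 4-6 × Category I = 24-56 weeks.
Probation check: level 6 ≤ 8 and category I ≤ II → eligible.

Yes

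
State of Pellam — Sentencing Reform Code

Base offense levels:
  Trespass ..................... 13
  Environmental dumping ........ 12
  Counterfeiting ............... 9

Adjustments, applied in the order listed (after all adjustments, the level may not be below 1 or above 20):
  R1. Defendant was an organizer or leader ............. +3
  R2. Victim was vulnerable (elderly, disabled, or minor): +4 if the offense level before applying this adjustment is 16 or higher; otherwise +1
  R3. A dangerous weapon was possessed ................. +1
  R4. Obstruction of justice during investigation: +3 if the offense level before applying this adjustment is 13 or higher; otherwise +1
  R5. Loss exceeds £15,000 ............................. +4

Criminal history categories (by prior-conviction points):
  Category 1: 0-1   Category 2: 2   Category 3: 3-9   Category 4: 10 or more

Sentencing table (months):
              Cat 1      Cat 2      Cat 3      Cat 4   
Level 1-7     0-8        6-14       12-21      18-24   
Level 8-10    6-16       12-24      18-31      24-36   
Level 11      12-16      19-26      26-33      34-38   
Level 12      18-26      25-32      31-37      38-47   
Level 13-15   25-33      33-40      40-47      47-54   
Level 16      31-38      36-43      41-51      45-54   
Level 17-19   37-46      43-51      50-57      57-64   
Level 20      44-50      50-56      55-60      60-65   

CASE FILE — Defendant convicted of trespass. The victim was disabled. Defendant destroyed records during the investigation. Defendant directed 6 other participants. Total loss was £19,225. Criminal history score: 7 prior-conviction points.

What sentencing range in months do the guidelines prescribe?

55-60 months

Base offense level for trespass: 13.
R1 applies: 13 + 3 = 16.
R2 applies (level before this adjustment is 16 ≥ 16, so +4): 16 + 4 = 20.
R3 does not apply.
R4 applies (level before this adjustment is 20 ≥ 13, so +3): 20 + 3 = 23.
R5 applies: 23 + 4 = 27.
Level 27 exceeds the maximum of 20; capped at 20.
Final offense level: 20.
Criminal history: 7 prior points → Category 3 (3-9).
Level 20 falls in the 20 band.
Grid: Level 20 × Category 3 = 55-60 months.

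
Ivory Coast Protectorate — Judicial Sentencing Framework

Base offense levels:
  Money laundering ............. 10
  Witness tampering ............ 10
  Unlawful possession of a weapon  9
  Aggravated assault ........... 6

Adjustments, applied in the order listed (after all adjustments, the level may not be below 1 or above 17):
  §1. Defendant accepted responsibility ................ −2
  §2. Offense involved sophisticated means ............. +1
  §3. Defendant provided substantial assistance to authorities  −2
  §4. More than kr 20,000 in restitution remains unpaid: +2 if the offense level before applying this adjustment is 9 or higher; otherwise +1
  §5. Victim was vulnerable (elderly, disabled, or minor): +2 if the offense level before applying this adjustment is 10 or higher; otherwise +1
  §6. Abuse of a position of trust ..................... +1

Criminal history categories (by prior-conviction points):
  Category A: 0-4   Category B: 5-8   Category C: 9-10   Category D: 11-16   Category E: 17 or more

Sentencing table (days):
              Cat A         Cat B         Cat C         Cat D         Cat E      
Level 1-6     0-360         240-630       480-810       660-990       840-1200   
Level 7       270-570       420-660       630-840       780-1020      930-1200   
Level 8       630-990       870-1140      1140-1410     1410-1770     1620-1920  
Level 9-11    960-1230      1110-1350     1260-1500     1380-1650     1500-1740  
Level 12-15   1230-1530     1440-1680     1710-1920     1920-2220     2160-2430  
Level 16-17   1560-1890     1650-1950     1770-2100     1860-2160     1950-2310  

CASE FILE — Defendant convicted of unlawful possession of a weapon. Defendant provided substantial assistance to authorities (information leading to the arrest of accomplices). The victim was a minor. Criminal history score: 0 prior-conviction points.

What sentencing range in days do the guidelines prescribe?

630-990 days

Base offense level for unlawful possession of a weapon: 9.
§1 does not apply.
§2 does not apply.
§3 applies: 9 − 2 = 7.
§4 does not apply.
§5 applies (level before this adjustment is 7 < 10, so +1): 7 + 1 = 8.
§6 does not apply.
Final offense level: 8.
Criminal history: 0 prior points → Category A (0-4).
Level 8 falls in the 8 band.
Grid: Level 8 × Category A = 630-990 days.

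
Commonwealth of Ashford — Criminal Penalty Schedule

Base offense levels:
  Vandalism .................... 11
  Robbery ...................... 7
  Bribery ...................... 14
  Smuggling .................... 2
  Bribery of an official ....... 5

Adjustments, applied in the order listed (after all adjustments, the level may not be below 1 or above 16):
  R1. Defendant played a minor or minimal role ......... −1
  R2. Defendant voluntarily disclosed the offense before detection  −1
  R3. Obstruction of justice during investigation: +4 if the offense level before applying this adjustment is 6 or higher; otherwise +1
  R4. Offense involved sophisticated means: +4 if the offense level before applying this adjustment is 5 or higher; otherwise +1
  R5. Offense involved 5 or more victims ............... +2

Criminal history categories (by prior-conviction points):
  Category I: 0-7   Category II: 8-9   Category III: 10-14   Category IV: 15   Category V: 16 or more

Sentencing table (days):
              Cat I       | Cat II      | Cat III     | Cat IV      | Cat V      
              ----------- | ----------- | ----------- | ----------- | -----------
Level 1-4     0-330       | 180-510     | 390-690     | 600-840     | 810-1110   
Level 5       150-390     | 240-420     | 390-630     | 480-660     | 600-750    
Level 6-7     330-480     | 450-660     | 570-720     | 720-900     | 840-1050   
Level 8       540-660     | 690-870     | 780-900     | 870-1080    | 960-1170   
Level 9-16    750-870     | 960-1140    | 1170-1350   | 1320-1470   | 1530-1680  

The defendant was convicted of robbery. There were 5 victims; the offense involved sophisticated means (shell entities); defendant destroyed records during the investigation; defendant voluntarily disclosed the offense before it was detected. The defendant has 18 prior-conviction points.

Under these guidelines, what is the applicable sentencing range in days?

1530-1680 days

Base offense level for robbery: 7.
R1 does not apply.
R2 applies: 7 − 1 = 6.
R3 applies (level before this adjustment is 6 ≥ 6, so +4): 6 + 4 = 10.
R4 applies (level before this adjustment is 10 ≥ 5, so +4): 10 + 4 = 14.
R5 applies: 14 + 2 = 16.
Final offense level: 16.
Criminal history: 18 prior points → Category V (16+).
Level 16 falls in the 9-16 band.
Grid: Level 9-16 × Category V = 1530-1680 days.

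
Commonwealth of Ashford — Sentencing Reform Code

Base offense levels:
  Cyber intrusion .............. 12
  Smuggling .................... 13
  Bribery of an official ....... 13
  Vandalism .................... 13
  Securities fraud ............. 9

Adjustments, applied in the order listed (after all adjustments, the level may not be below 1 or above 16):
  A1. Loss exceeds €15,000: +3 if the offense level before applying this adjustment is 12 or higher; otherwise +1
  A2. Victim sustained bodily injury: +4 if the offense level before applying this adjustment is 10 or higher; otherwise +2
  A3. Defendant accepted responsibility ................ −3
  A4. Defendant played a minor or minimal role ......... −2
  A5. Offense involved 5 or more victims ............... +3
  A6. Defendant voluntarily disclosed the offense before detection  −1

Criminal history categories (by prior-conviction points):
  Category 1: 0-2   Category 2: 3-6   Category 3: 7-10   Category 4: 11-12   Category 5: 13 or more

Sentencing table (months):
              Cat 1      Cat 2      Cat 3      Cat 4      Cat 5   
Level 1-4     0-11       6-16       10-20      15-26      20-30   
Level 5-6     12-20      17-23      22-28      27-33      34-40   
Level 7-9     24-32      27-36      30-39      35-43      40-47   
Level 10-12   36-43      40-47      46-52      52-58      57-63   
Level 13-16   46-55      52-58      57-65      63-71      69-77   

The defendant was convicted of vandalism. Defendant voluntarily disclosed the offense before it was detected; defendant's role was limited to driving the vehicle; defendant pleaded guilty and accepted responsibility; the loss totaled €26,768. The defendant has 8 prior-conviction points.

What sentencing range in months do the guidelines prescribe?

Base offense level for vandalism: 13.
A1 applies (level before this adjustment is 13 ≥ 12, so +3): 13 + 3 = 16.
A2 does not apply.
A3 applies: 16 − 3 = 13.
A4 applies: 13 − 2 = 11.
A5 does not apply.
A6 applies: 11 − 1 = 10.
Final offense level: 10.
Criminal history: 8 prior points → Category 3 (7-10).
Level 10 falls in the 10-12 band.
Grid: Level 10-12 × Category 3 = 46-52 months.

46-52 months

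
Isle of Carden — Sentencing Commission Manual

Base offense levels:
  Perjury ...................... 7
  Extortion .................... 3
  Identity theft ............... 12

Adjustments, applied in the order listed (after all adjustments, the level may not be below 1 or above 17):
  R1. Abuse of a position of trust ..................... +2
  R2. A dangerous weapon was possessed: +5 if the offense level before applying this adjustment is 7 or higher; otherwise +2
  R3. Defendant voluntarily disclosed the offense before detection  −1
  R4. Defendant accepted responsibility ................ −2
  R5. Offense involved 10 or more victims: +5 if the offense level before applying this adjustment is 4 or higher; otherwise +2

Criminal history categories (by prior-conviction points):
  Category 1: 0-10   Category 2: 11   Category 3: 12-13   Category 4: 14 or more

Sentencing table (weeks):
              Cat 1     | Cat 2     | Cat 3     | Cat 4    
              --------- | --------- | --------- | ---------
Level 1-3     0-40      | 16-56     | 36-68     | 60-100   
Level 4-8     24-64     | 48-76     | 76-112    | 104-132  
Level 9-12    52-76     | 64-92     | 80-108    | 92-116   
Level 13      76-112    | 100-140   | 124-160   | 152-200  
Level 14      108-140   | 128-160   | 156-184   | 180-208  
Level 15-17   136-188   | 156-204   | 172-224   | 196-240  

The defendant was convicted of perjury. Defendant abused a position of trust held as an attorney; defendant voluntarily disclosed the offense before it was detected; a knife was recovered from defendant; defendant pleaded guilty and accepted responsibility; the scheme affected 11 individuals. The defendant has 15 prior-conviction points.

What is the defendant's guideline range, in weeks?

Base offense level for perjury: 7.
R1 applies: 7 + 2 = 9.
R2 applies (level before this adjustment is 9 ≥ 7, so +5): 9 + 5 = 14.
R3 applies: 14 − 1 = 13.
R4 applies: 13 − 2 = 11.
R5 applies (level before this adjustment is 11 ≥ 4, so +5): 11 + 5 = 16.
Final offense level: 16.
Criminal history: 15 prior points → Category 4 (14+).
Level 16 falls in the 15-17 band.
Grid: Level 15-17 × Category 4 = 196-240 weeks.

196-240 weeks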